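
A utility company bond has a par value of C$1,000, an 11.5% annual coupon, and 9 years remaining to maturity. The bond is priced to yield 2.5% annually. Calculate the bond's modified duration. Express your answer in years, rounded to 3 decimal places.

6.612 years

Periodic yield y = 0.025. First find Macaulay duration:
  t   CF        PV=CF/(1+0.025)^t    t·PV
  1       115.00       112.1951       112.1951
  2       115.00       109.4587       218.9173
  3       115.00       106.7889       320.3668
  4       115.00       104.1843       416.7373
  5       115.00       101.6432       508.2162
  6       115.00        99.1641       594.9848
  7       115.00        96.7455       677.2185
  8       115.00        94.3859       755.0868
  9     1,115.00       892.8121     8,035.3091
  Σ                  1,717.3779    11,639.0320
P = 1,717.3779; Macaulay duration = 11,639.0320 / 1,717.3779 = 6.77721 years.
Modified duration = D_Mac / (1 + y) = 6.77721 / 1.025 = 6.61191 years.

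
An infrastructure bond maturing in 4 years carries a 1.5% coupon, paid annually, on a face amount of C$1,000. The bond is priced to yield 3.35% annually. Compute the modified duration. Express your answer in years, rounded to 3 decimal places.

Periodic yield y = 0.0335. First find Macaulay duration:
  t   CF        PV=CF/(1+0.0335)^t    t·PV
  1        15.00        14.5138        14.5138
  2        15.00        14.0433        28.0867
  3        15.00        13.5881        40.7644
  4     1,015.00       889.6601     3,558.6404
  Σ                    931.8054     3,642.0053
P = 931.8054; Macaulay duration = 3,642.0053 / 931.8054 = 3.90855 years.
Modified duration = D_Mac / (1 + y) = 3.90855 / 1.0335 = 3.78186 years.

3.782 years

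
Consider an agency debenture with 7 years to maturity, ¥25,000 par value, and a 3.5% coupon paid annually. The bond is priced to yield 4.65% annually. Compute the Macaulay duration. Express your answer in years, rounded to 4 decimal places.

Periodic yield y = 0.0465. Discount each cash flow and weight by its year:
  t   CF        PV=CF/(1+0.0465)^t    t·PV
  1       875.00       836.1204       836.1204
  2       875.00       798.9684     1,597.9367
  3       875.00       763.4671     2,290.4014
  4       875.00       729.5434     2,918.1735
  5       875.00       697.1270     3,485.6349
  6       875.00       666.1510     3,996.9057
  7    25,875.00    18,823.7319   131,766.1236
  Σ                 23,315.1092   146,891.2964
Price P = Σ PV = 23,315.1092.
Macaulay duration = Σ(t·PV) / P = 146,891.2964 / 23,315.1092 = 6.30026 years.

6.3003 years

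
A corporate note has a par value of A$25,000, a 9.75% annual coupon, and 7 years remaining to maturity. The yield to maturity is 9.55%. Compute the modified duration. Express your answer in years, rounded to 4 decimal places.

4.9255 years

Periodic yield y = 0.0955. First find Macaulay duration:
  t   CF        PV=CF/(1+0.0955)^t    t·PV
  1     2,437.50     2,225.0114     2,225.0114
  2     2,437.50     2,031.0465     4,062.0929
  3     2,437.50     1,853.9904     5,561.9712
  4     2,437.50     1,692.3691     6,769.4765
  5     2,437.50     1,544.8372     7,724.1859
  6     2,437.50     1,410.1663     8,460.9978
  7    27,437.50    14,489.6490   101,427.5428
  Σ                 25,247.0699   136,231.2786
P = 25,247.0699; Macaulay duration = 136,231.2786 / 25,247.0699 = 5.39592 years.
Modified duration = D_Mac / (1 + y) = 5.39592 / 1.0955 = 4.92554 years.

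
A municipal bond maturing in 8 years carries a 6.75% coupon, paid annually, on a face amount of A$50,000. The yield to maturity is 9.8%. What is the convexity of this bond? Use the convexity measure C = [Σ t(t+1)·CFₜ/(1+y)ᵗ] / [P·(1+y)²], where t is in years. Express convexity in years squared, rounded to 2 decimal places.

With y = 0.098:
  t   CF        PV=CF/(1+0.098)^t    t·PV        t(t+1)·PV
  1     3,375.00     3,073.7705     3,073.7705       6,147.5410
  2     3,375.00     2,799.4267     5,598.8534      16,796.5601
  3     3,375.00     2,549.5689     7,648.7068      30,594.8271
  4     3,375.00     2,322.0118     9,288.0471      46,440.2354
  5     3,375.00     2,114.7648    10,573.8241      63,442.9445
  6     3,375.00     1,926.0153    11,556.0919      80,892.6433
  7     3,375.00     1,754.1123    12,278.7862      98,230.2894
  8    53,375.00    25,264.9921   202,119.9370   1,819,079.4326
  Σ                 41,804.6624   262,138.0168   2,161,624.4733
P = 41,804.6624.
Convexity = Σ t(t+1)·PV / [P·(1+y)²] = 2,161,624.4733 / (41,804.6624 × 1.205604) = 42.88949.

42.89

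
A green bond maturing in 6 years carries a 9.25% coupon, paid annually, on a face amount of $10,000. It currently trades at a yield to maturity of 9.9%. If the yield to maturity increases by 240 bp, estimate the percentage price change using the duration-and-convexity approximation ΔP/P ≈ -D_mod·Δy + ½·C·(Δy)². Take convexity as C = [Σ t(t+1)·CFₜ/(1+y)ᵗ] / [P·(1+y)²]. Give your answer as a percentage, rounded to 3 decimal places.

-9.835%

With y = 0.099:
  t   CF        PV=CF/(1+0.099)^t    t·PV        t(t+1)·PV
  1       925.00       841.6742       841.6742       1,683.3485
  2       925.00       765.8546     1,531.7093       4,595.1278
  3       925.00       696.8650     2,090.5950       8,362.3801
  4       925.00       634.0901     2,536.3603      12,681.8017
  5       925.00       576.9701     2,884.8503      17,309.1015
  6    10,925.00     6,200.6225    37,203.7349     260,426.1445
  Σ                  9,716.0765    47,088.9241     305,057.9042
P = 9,716.0765; D_Mac = 4.84650 yrs; D_mod = 4.40991 yrs; C = 25.99537.
Duration effect: -4.40991 × (+0.024) = -0.105838
Convexity effect: 0.5 × 25.99537 × (0.024)² = +0.0074867
ΔP/P ≈ -0.105838 + 0.0074867 = -0.098351 = -9.8351%.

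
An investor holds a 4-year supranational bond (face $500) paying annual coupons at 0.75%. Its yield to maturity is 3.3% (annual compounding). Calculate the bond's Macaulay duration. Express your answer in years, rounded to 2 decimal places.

3.95 years

Periodic yield y = 0.033. Discount each cash flow and weight by its year:
  t   CF        PV=CF/(1+0.033)^t    t·PV
  1         3.75         3.6302         3.6302
  2         3.75         3.5142         7.0285
  3         3.75         3.4020        10.2059
  4       503.75       442.3986     1,769.5945
  Σ                    452.9450     1,790.4591
Price P = Σ PV = 452.9450.
Macaulay duration = Σ(t·PV) / P = 1,790.4591 / 452.9450 = 3.95293 years.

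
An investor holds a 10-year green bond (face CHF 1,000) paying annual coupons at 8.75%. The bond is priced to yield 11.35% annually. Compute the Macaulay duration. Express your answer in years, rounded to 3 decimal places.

Periodic yield y = 0.1135. Discount each cash flow and weight by its year:
  t   CF        PV=CF/(1+0.1135)^t    t·PV
  1        87.50        78.5811        78.5811
  2        87.50        70.5712       141.1424
  3        87.50        63.3778       190.1335
  4        87.50        56.9177       227.6707
  5        87.50        51.1160       255.5800
  6        87.50        45.9057       275.4343
  7        87.50        41.2265       288.5855
  8        87.50        37.0243       296.1940
  9        87.50        33.2503       299.2530
  10    1,087.50       371.1308     3,711.3085
  Σ                    849.1014     5,763.8830
Price P = Σ PV = 849.1014.
Macaulay duration = Σ(t·PV) / P = 5,763.8830 / 849.1014 = 6.78821 years.

6.788 years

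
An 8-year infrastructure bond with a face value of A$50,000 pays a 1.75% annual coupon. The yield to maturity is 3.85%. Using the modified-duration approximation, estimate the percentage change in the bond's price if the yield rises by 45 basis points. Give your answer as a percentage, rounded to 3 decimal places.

Periodic yield y = 0.0385. Modified duration first:
  t   CF        PV=CF/(1+0.0385)^t    t·PV
  1       875.00       842.5614       842.5614
  2       875.00       811.3254     1,622.6507
  3       875.00       781.2473     2,343.7420
  4       875.00       752.2844     3,009.1376
  5       875.00       724.3952     3,621.9759
  6       875.00       697.5399     4,185.2393
  7       875.00       671.6802     4,701.7614
  8    50,875.00    37,605.5907   300,844.7259
  Σ                 42,886.6245   321,171.7942
P = 42,886.6245; D_Mac = 7.48886 yrs; D_mod = 7.48886/(1+0.0385) = 7.21122 yrs.
ΔP/P ≈ -D_mod · Δy = -7.21122 × (+0.0045) = -0.032451 = -3.2451%.

-3.245%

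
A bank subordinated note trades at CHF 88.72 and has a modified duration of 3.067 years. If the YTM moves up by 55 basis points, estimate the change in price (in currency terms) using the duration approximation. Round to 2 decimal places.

-CHF 1.50

Duration approximation: ΔP/P ≈ -D_mod · Δy = -3.067 × (+0.0055) = -0.0168685.
ΔP ≈ 88.72 × (-0.0168685) = -1.49657332.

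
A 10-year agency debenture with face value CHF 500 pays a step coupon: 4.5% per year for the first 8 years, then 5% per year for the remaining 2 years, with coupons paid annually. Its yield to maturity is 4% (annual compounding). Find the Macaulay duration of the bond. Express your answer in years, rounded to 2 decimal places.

8.32 years

Periodic yield y = 0.04. Discount each cash flow and weight by its year:
  t   CF        PV=CF/(1+0.04)^t    t·PV
  1        22.50        21.6346        21.6346
  2        22.50        20.8025        41.6050
  3        22.50        20.0024        60.0073
  4        22.50        19.2331        76.9324
  5        22.50        18.4934        92.4668
  6        22.50        17.7821       106.6925
  7        22.50        17.0982       119.6871
  8        22.50        16.4405       131.5242
  9        25.00        17.5647       158.0820
  10      525.00       354.6712     3,546.7119
  Σ                    523.7226     4,355.3437
Price P = Σ PV = 523.7226.
Macaulay duration = Σ(t·PV) / P = 4,355.3437 / 523.7226 = 8.31613 years.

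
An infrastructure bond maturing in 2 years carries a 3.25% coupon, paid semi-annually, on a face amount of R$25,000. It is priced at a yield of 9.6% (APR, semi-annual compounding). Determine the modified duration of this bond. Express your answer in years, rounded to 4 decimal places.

1.8599 years

Periodic yield y = 0.048. First find Macaulay duration:
  t   CF        PV=CF/(1+0.048)^t    t·PV
  1       406.25       387.6431       387.6431
  2       406.25       369.8885       739.7770
  3       406.25       352.9470     1,058.8411
  4    25,406.25    21,061.7977    84,247.1907
  Σ                 22,172.2763    86,433.4519
P = 22,172.2763; Macaulay duration = 86,433.4519 / 22,172.2763 = 3.89827 half-year periods = 1.94913 years.
Modified duration = D_Mac / (1 + y) = 1.94913 / 1.048 = 1.85986 years.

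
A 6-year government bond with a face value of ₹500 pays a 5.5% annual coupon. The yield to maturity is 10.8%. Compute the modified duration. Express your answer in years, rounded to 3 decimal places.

4.652 years

Periodic yield y = 0.108. First find Macaulay duration:
  t   CF        PV=CF/(1+0.108)^t    t·PV
  1        27.50        24.8195        24.8195
  2        27.50        22.4003        44.8005
  3        27.50        20.2168        60.6505
  4        27.50        18.2463        72.9850
  5        27.50        16.4677        82.3387
  6       527.50       285.0913     1,710.5476
  Σ                    387.2419     1,996.1418
P = 387.2419; Macaulay duration = 1,996.1418 / 387.2419 = 5.15477 years.
Modified duration = D_Mac / (1 + y) = 5.15477 / 1.108 = 4.65232 years.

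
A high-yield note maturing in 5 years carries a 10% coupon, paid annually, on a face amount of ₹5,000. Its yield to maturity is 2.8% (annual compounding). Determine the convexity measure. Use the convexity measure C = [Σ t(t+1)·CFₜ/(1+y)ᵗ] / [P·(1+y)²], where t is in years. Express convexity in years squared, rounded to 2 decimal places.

With y = 0.028:
  t   CF        PV=CF/(1+0.028)^t    t·PV        t(t+1)·PV
  1       500.00       486.3813       486.3813         972.7626
  2       500.00       473.1336       946.2672       2,838.8015
  3       500.00       460.2467     1,380.7400       5,522.9601
  4       500.00       447.7108     1,790.8431       8,954.2155
  5     5,500.00     4,790.6795    23,953.3974     143,720.3847
  Σ                  6,658.1518    28,557.6291     162,009.1244
P = 6,658.1518.
Convexity = Σ t(t+1)·PV / [P·(1+y)²] = 162,009.1244 / (6,658.1518 × 1.056784) = 23.02500.

23.02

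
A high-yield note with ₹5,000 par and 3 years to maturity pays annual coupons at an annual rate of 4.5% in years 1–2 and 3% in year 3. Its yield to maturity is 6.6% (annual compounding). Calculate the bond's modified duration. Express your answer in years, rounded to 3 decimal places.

Periodic yield y = 0.066. First find Macaulay duration:
  t   CF        PV=CF/(1+0.066)^t    t·PV
  1       225.00       211.0694       211.0694
  2       225.00       198.0013       396.0027
  3     5,150.00     4,251.4357    12,754.3071
  Σ                  4,660.5064    13,361.3792
P = 4,660.5064; Macaulay duration = 13,361.3792 / 4,660.5064 = 2.86694 years.
Modified duration = D_Mac / (1 + y) = 2.86694 / 1.066 = 2.68943 years.

2.689 years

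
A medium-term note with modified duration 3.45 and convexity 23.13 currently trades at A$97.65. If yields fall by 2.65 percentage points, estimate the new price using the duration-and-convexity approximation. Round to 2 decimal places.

Duration effect: -D_mod·Δy = -3.45 × (-0.0265) = +0.091425
Convexity effect: ½·C·(Δy)² = 0.5 × 23.13 × (-0.0265)² = +0.00812152125
ΔP/P ≈ +0.091425 + 0.00812152125 = +0.09954652125
New price ≈ 97.65 × (1 + 0.09954652125) = 107.3707178000625.

A$107.37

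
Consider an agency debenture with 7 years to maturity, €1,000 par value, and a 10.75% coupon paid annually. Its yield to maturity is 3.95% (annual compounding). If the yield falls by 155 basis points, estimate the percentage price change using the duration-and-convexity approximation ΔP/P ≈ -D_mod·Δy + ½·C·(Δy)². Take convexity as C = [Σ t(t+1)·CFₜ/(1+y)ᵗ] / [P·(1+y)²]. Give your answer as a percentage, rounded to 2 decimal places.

+8.73%

With y = 0.0395:
  t   CF        PV=CF/(1+0.0395)^t    t·PV        t(t+1)·PV
  1       107.50       103.4151       103.4151         206.8302
  2       107.50        99.4854       198.9709         596.9126
  3       107.50        95.7051       287.1152       1,148.4609
  4       107.50        92.0684       368.2735       1,841.3675
  5       107.50        88.5699       442.8493       2,657.0960
  6       107.50        85.2043       511.2258       3,578.5805
  7     1,107.50       844.4468     5,911.1274      47,289.0192
  Σ                  1,408.8949     7,822.9772      57,318.2670
P = 1,408.8949; D_Mac = 5.55256 yrs; D_mod = 5.34157 yrs; C = 37.65004.
Duration effect: -5.34157 × (-0.0155) = +0.082794
Convexity effect: 0.5 × 37.65004 × (-0.0155)² = +0.0045227
ΔP/P ≈ +0.082794 + 0.0045227 = +0.087317 = +8.7317%.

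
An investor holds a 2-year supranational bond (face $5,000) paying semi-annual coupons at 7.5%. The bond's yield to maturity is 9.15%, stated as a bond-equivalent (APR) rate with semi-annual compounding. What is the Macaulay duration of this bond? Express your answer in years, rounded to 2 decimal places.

1.89 years

Periodic yield y = 0.04575. Discount each cash flow and weight by its period:
  t   CF        PV=CF/(1+0.04575)^t    t·PV
  1       187.50       179.2972       179.2972
  2       187.50       171.4532       342.9063
  3       187.50       163.9524       491.8571
  4     5,187.50     4,337.5712    17,350.2848
  Σ                  4,852.2739    18,364.3454
Price P = Σ PV = 4,852.2739.
Macaulay duration = Σ(t·PV) / P = 18,364.3454 / 4,852.2739 = 3.78469 half-year periods.
In years: 3.78469 / 2 = 1.89234 years.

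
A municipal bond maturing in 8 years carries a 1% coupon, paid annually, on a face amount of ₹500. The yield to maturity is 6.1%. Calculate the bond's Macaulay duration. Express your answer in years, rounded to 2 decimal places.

Periodic yield y = 0.061. Discount each cash flow and weight by its year:
  t   CF        PV=CF/(1+0.061)^t    t·PV
  1         5.00         4.7125         4.7125
  2         5.00         4.4416         8.8832
  3         5.00         4.1862        12.5587
  4         5.00         3.9456        15.7822
  5         5.00         3.7187        18.5936
  6         5.00         3.5049        21.0295
  7         5.00         3.3034        23.1239
  8       505.00       314.4621     2,515.6968
  Σ                    342.2751     2,620.3804
Price P = Σ PV = 342.2751.
Macaulay duration = Σ(t·PV) / P = 2,620.3804 / 342.2751 = 7.65577 years.

7.66 years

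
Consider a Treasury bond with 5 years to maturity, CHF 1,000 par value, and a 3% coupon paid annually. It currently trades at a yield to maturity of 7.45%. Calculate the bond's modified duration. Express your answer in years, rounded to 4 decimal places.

Periodic yield y = 0.0745. First find Macaulay duration:
  t   CF        PV=CF/(1+0.0745)^t    t·PV
  1        30.00        27.9200        27.9200
  2        30.00        25.9841        51.9683
  3        30.00        24.1825        72.5476
  4        30.00        22.5059        90.0234
  5     1,030.00       719.1262     3,595.6311
  Σ                    819.7187     3,838.0904
P = 819.7187; Macaulay duration = 3,838.0904 / 819.7187 = 4.68220 years.
Modified duration = D_Mac / (1 + y) = 4.68220 / 1.0745 = 4.35757 years.

4.3576 years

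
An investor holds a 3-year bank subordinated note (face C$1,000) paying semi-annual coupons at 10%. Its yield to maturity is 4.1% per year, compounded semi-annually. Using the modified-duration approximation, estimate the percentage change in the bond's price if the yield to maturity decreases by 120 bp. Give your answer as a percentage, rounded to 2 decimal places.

+3.17%

Periodic yield y = 0.0205. Modified duration first:
  t   CF        PV=CF/(1+0.0205)^t    t·PV
  1        50.00        48.9956        48.9956
  2        50.00        48.0114        96.0227
  3        50.00        47.0469       141.1407
  4        50.00        46.1018       184.4072
  5        50.00        45.1757       225.8785
  6     1,050.00       929.6324     5,577.7943
  Σ                  1,164.9637     6,274.2391
P = 1,164.9637; D_Mac = 5.38578 half-year periods = 2.69289 yrs; D_mod = 2.69289/(1+0.0205) = 2.63879 yrs.
ΔP/P ≈ -D_mod · Δy = -2.63879 × (-0.012) = +0.031666 = +3.1666%.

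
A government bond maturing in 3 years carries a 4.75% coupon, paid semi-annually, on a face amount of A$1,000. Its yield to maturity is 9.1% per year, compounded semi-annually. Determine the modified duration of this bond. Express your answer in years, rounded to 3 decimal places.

2.696 years

Periodic yield y = 0.0455. First find Macaulay duration:
  t   CF        PV=CF/(1+0.0455)^t    t·PV
  1        23.75        22.7164        22.7164
  2        23.75        21.7278        43.4556
  3        23.75        20.7822        62.3466
  4        23.75        19.8778        79.5110
  5        23.75        19.0127        95.0634
  6     1,023.75       783.8802     4,703.2812
  Σ                    887.9970     5,006.3742
P = 887.9970; Macaulay duration = 5,006.3742 / 887.9970 = 5.63783 half-year periods = 2.81891 years.
Modified duration = D_Mac / (1 + y) = 2.81891 / 1.0455 = 2.69624 years.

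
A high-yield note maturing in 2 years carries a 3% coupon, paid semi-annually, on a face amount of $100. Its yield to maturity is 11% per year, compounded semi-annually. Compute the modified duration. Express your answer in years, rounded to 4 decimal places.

Periodic yield y = 0.055. First find Macaulay duration:
  t   CF        PV=CF/(1+0.055)^t    t·PV
  1         1.50         1.4218         1.4218
  2         1.50         1.3477         2.6954
  3         1.50         1.2774         3.8323
  4       101.50        81.9325       327.7300
  Σ                     85.9794       335.6794
P = 85.9794; Macaulay duration = 335.6794 / 85.9794 = 3.90418 half-year periods = 1.95209 years.
Modified duration = D_Mac / (1 + y) = 1.95209 / 1.055 = 1.85032 years.

1.8503 years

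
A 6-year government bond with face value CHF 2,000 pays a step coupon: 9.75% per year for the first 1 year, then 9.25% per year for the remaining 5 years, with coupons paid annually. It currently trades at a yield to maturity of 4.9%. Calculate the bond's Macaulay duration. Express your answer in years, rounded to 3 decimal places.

4.967 years

Periodic yield y = 0.049. Discount each cash flow and weight by its year:
  t   CF        PV=CF/(1+0.049)^t    t·PV
  1       195.00       185.8913       185.8913
  2       185.00       168.1205       336.2411
  3       185.00       160.2674       480.8023
  4       185.00       152.7812       611.1246
  5       185.00       145.6446       728.2228
  6     2,185.00     1,639.8288     9,838.9729
  Σ                  2,452.5338    12,181.2550
Price P = Σ PV = 2,452.5338.
Macaulay duration = Σ(t·PV) / P = 12,181.2550 / 2,452.5338 = 4.96680 years.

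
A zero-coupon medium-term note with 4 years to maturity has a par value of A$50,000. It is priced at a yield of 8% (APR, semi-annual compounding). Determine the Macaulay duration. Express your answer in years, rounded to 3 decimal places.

4.000 years

A zero-coupon bond has a single cash flow at maturity, so its Macaulay duration equals its maturity: 4 years.
(Equivalently: 8 semi-annual periods ÷ 2 = 4 years.)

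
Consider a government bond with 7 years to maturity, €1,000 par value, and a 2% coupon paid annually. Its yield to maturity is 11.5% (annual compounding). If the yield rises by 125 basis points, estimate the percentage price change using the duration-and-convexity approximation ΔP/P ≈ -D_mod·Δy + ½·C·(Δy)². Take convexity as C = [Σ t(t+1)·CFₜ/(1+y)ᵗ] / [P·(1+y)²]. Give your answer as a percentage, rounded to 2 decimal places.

With y = 0.115:
  t   CF        PV=CF/(1+0.115)^t    t·PV        t(t+1)·PV
  1        20.00        17.9372        17.9372          35.8744
  2        20.00        16.0872        32.1744          96.5232
  3        20.00        14.4280        43.2839         173.1357
  4        20.00        12.9399        51.7596         258.7978
  5        20.00        11.6053        58.0264         348.1584
  6        20.00        10.4083        62.4499         437.1496
  7     1,020.00       476.0758     3,332.5306      26,660.2444
  Σ                    559.4817     3,598.1620      28,009.8835
P = 559.4817; D_Mac = 6.43124 yrs; D_mod = 5.76793 yrs; C = 40.26945.
Duration effect: -5.76793 × (+0.0125) = -0.072099
Convexity effect: 0.5 × 40.26945 × (0.0125)² = +0.0031461
ΔP/P ≈ -0.072099 + 0.0031461 = -0.068953 = -6.8953%.

-6.90%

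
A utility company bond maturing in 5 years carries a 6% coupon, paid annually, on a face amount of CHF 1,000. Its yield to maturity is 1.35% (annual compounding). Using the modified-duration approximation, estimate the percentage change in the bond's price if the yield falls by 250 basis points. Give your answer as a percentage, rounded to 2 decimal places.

Periodic yield y = 0.0135. Modified duration first:
  t   CF        PV=CF/(1+0.0135)^t    t·PV
  1        60.00        59.2008        59.2008
  2        60.00        58.4122       116.8244
  3        60.00        57.6342       172.9025
  4        60.00        56.8665       227.4659
  5     1,060.00       991.2589     4,956.2945
  Σ                  1,223.3725     5,532.6881
P = 1,223.3725; D_Mac = 4.52249 yrs; D_mod = 4.52249/(1+0.0135) = 4.46225 yrs.
ΔP/P ≈ -D_mod · Δy = -4.46225 × (-0.025) = +0.111556 = +11.1556%.

+11.16%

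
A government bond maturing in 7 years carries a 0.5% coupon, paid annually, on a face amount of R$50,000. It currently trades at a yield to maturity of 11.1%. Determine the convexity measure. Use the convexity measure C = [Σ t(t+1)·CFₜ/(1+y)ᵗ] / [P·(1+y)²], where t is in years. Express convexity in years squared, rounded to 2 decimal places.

44.02

With y = 0.111:
  t   CF        PV=CF/(1+0.111)^t    t·PV        t(t+1)·PV
  1       250.00       225.0225       225.0225         450.0450
  2       250.00       202.5405       405.0810       1,215.2430
  3       250.00       182.3047       546.9141       2,187.6562
  4       250.00       164.0906       656.3625       3,281.8125
  5       250.00       147.6963       738.4817       4,430.8900
  6       250.00       132.9400       797.6400       5,583.4798
  7    50,250.00    24,051.2501   168,358.7504   1,346,870.0028
  Σ                 25,105.8447   171,728.2521   1,364,019.1294
P = 25,105.8447.
Convexity = Σ t(t+1)·PV / [P·(1+y)²] = 1,364,019.1294 / (25,105.8447 × 1.234321) = 44.01670.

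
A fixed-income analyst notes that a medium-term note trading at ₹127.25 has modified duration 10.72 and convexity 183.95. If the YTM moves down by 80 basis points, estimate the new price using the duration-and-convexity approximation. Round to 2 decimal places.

₹138.91

Duration effect: -D_mod·Δy = -10.72 × (-0.008) = +0.085760
Convexity effect: ½·C·(Δy)² = 0.5 × 183.95 × (-0.008)² = +0.0058864
ΔP/P ≈ +0.085760 + 0.0058864 = +0.0916464
New price ≈ 127.25 × (1 + 0.0916464) = 138.9120044.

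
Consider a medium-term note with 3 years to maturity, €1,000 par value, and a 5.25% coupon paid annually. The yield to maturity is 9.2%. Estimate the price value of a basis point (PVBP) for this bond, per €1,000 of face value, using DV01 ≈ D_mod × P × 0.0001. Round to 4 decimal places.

Periodic yield y = 0.092.
  t   CF        PV=CF/(1+0.092)^t    t·PV
  1        52.50        48.0769        48.0769
  2        52.50        44.0265        88.0530
  3     1,052.50       808.2658     2,424.7973
  Σ                    900.3692     2,560.9272
P = 900.3692; D_Mac = 2.84431 yrs; D_mod = 2.60468 yrs.
DV01 ≈ 2.60468 × 900.3692 × 0.0001 = 0.234517.

€0.2345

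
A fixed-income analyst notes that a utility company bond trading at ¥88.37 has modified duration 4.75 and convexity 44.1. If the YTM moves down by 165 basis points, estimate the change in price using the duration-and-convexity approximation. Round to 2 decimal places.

+¥7.46

Duration effect: -D_mod·Δy = -4.75 × (-0.0165) = +0.078375
Convexity effect: ½·C·(Δy)² = 0.5 × 44.1 × (-0.0165)² = +0.0060031125
ΔP/P ≈ +0.078375 + 0.0060031125 = +0.0843781125
ΔP ≈ 88.37 × (+0.0843781125) = +7.456493801625.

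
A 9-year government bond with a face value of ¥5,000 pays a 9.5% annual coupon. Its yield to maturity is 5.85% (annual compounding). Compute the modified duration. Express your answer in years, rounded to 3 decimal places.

Periodic yield y = 0.0585. First find Macaulay duration:
  t   CF        PV=CF/(1+0.0585)^t    t·PV
  1       475.00       448.7482       448.7482
  2       475.00       423.9473       847.8946
  3       475.00       400.5171     1,201.5512
  4       475.00       378.3817     1,513.5269
  5       475.00       357.4698     1,787.3488
  6       475.00       337.7135     2,026.2811
  7       475.00       319.0491     2,233.3440
  8       475.00       301.4163     2,411.3303
  9     5,475.00     3,282.2100    29,539.8899
  Σ                  6,249.4530    42,009.9149
P = 6,249.4530; Macaulay duration = 42,009.9149 / 6,249.4530 = 6.72217 years.
Modified duration = D_Mac / (1 + y) = 6.72217 / 1.0585 = 6.35066 years.

6.351 years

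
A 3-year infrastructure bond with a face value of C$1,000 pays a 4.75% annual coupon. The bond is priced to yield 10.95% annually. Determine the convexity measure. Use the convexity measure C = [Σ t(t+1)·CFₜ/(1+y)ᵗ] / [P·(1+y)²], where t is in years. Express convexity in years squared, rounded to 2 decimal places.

9.12

With y = 0.1095:
  t   CF        PV=CF/(1+0.1095)^t    t·PV        t(t+1)·PV
  1        47.50        42.8121        42.8121          85.6242
  2        47.50        38.5868        77.1736         231.5209
  3     1,047.50       766.9589     2,300.8768       9,203.5072
  Σ                    848.3578     2,420.8625       9,520.6523
P = 848.3578.
Convexity = Σ t(t+1)·PV / [P·(1+y)²] = 9,520.6523 / (848.3578 × 1.230990) = 9.11660.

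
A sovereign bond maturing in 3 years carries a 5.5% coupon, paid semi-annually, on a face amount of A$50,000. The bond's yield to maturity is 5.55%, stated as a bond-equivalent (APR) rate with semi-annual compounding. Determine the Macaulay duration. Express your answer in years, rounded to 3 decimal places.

2.806 years

Periodic yield y = 0.02775. Discount each cash flow and weight by its period:
  t   CF        PV=CF/(1+0.02775)^t    t·PV
  1     1,375.00     1,337.8740     1,337.8740
  2     1,375.00     1,301.7504     2,603.5008
  3     1,375.00     1,266.6022     3,799.8066
  4     1,375.00     1,232.4030     4,929.6121
  5     1,375.00     1,199.1272     5,995.6362
  6    51,375.00    43,594.0203   261,564.1218
  Σ                 49,931.7772   280,230.5517
Price P = Σ PV = 49,931.7772.
Macaulay duration = Σ(t·PV) / P = 280,230.5517 / 49,931.7772 = 5.61227 half-year periods.
In years: 5.61227 / 2 = 2.80613 years.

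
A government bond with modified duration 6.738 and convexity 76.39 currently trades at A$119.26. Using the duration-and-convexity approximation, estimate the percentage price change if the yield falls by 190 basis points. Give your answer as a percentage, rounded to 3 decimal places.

Duration effect: -D_mod·Δy = -6.738 × (-0.019) = +0.128022
Convexity effect: ½·C·(Δy)² = 0.5 × 76.39 × (-0.019)² = +0.013788395
ΔP/P ≈ +0.128022 + 0.013788395 = +0.141810395
= +14.1810395%.

+14.181%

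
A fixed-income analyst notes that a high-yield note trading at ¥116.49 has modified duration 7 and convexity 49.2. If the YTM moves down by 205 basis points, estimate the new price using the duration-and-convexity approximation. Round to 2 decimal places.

¥134.41

Duration effect: -D_mod·Δy = -7 × (-0.0205) = +0.143500
Convexity effect: ½·C·(Δy)² = 0.5 × 49.2 × (-0.0205)² = +0.01033815
ΔP/P ≈ +0.143500 + 0.01033815 = +0.15383815
New price ≈ 116.49 × (1 + 0.15383815) = 134.4106060935.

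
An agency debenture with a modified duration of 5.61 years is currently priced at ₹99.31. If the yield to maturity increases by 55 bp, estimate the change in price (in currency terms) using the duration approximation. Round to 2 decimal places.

-₹3.06

Duration approximation: ΔP/P ≈ -D_mod · Δy = -5.61 × (+0.0055) = -0.030855.
ΔP ≈ 99.31 × (-0.030855) = -3.06421005.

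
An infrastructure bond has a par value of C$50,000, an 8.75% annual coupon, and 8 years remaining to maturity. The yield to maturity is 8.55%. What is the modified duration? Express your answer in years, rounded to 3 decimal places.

Periodic yield y = 0.0855. First find Macaulay duration:
  t   CF        PV=CF/(1+0.0855)^t    t·PV
  1     4,375.00     4,030.4007     4,030.4007
  2     4,375.00     3,712.9440     7,425.8880
  3     4,375.00     3,420.4920    10,261.4759
  4     4,375.00     3,151.0750    12,604.3002
  5     4,375.00     2,902.8789    14,514.3945
  6     4,375.00     2,674.2321    16,045.3923
  7     4,375.00     2,463.5947    17,245.1630
  8    54,375.00    28,207.2435   225,657.9480
  Σ                 50,562.8609   307,784.9627
P = 50,562.8609; Macaulay duration = 307,784.9627 / 50,562.8609 = 6.08717 years.
Modified duration = D_Mac / (1 + y) = 6.08717 / 1.0855 = 5.60771 years.

5.608 years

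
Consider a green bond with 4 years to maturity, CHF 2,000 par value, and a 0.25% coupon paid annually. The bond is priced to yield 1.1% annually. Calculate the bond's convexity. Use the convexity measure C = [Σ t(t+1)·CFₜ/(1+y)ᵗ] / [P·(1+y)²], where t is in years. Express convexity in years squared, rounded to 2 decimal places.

19.47

With y = 0.011:
  t   CF        PV=CF/(1+0.011)^t    t·PV        t(t+1)·PV
  1         5.00         4.9456         4.9456           9.8912
  2         5.00         4.8918         9.7836          29.3507
  3         5.00         4.8386        14.5157          58.0628
  4     2,005.00     1,919.1537     7,676.6147      38,383.0737
  Σ                  1,933.8296     7,705.8596      38,480.3784
P = 1,933.8296.
Convexity = Σ t(t+1)·PV / [P·(1+y)²] = 38,480.3784 / (1,933.8296 × 1.022121) = 19.46789.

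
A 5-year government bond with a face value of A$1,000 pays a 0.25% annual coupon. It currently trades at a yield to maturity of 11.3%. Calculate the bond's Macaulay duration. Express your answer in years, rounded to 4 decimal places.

Periodic yield y = 0.113. Discount each cash flow and weight by its year:
  t   CF        PV=CF/(1+0.113)^t    t·PV
  1         2.50         2.2462         2.2462
  2         2.50         2.0181         4.0363
  3         2.50         1.8132         5.4397
  4         2.50         1.6291         6.5166
  5     1,002.50       586.9601     2,934.8004
  Σ                    594.6668     2,953.0391
Price P = Σ PV = 594.6668.
Macaulay duration = Σ(t·PV) / P = 2,953.0391 / 594.6668 = 4.96587 years.

4.9659 years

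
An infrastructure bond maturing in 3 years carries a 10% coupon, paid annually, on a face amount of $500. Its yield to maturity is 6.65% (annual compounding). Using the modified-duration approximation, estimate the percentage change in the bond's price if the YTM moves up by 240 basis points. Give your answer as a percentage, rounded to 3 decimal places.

Periodic yield y = 0.0665. Modified duration first:
  t   CF        PV=CF/(1+0.0665)^t    t·PV
  1        50.00        46.8823        46.8823
  2        50.00        43.9590        87.9181
  3       550.00       453.3985     1,360.1956
  Σ                    544.2399     1,494.9960
P = 544.2399; D_Mac = 2.74694 yrs; D_mod = 2.74694/(1+0.0665) = 2.57566 yrs.
ΔP/P ≈ -D_mod · Δy = -2.57566 × (+0.024) = -0.061816 = -6.1816%.

-6.182%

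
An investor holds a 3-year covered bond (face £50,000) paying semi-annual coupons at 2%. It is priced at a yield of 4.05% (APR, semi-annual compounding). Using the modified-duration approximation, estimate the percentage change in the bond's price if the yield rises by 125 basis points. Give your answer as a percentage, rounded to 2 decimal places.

Periodic yield y = 0.02025. Modified duration first:
  t   CF        PV=CF/(1+0.02025)^t    t·PV
  1       500.00       490.0760       490.0760
  2       500.00       480.3489       960.6978
  3       500.00       470.8149     1,412.4447
  4       500.00       461.4701     1,845.8805
  5       500.00       452.3108     2,261.5542
  6    50,500.00    44,776.6664   268,659.9984
  Σ                 47,131.6871   275,630.6515
P = 47,131.6871; D_Mac = 5.84810 half-year periods = 2.92405 yrs; D_mod = 2.92405/(1+0.02025) = 2.86601 yrs.
ΔP/P ≈ -D_mod · Δy = -2.86601 × (+0.0125) = -0.035825 = -3.5825%.

-3.58%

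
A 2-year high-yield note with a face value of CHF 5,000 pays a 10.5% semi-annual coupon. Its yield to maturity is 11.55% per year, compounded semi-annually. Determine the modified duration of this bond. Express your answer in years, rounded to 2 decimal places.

1.75 years

Periodic yield y = 0.05775. First find Macaulay duration:
  t   CF        PV=CF/(1+0.05775)^t    t·PV
  1       262.50       248.1683       248.1683
  2       262.50       234.6190       469.2381
  3       262.50       221.8095       665.4286
  4     5,262.50     4,203.9735    16,815.8941
  Σ                  4,908.5704    18,198.7291
P = 4,908.5704; Macaulay duration = 18,198.7291 / 4,908.5704 = 3.70754 half-year periods = 1.85377 years.
Modified duration = D_Mac / (1 + y) = 1.85377 / 1.05775 = 1.75256 years.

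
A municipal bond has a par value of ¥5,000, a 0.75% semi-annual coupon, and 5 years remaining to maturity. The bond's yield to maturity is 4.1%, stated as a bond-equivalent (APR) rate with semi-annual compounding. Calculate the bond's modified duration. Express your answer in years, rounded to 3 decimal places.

Periodic yield y = 0.0205. First find Macaulay duration:
  t   CF        PV=CF/(1+0.0205)^t    t·PV
  1        18.75        18.3733        18.3733
  2        18.75        18.0043        36.0085
  3        18.75        17.6426        52.9278
  4        18.75        17.2882        69.1527
  5        18.75        16.9409        84.7045
  6        18.75        16.6006        99.6035
  7        18.75        16.2671       113.8697
  8        18.75        15.9403       127.5226
  9        18.75        15.6201       140.5810
  10    5,018.75     4,096.9954    40,969.9536
  Σ                  4,249.6727    41,712.6972
P = 4,249.6727; Macaulay duration = 41,712.6972 / 4,249.6727 = 9.81551 half-year periods = 4.90775 years.
Modified duration = D_Mac / (1 + y) = 4.90775 / 1.0205 = 4.80917 years.

4.809 years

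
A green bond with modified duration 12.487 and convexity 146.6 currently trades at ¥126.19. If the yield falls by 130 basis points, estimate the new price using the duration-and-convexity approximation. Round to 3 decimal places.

Duration effect: -D_mod·Δy = -12.487 × (-0.013) = +0.162331
Convexity effect: ½·C·(Δy)² = 0.5 × 146.6 × (-0.013)² = +0.0123877
ΔP/P ≈ +0.162331 + 0.0123877 = +0.1747187
New price ≈ 126.19 × (1 + 0.1747187) = 148.237752753.

¥148.238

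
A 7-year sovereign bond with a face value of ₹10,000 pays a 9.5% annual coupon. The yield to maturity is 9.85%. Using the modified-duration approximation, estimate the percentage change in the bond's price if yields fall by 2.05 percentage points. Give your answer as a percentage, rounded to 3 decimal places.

+10.087%

Periodic yield y = 0.0985. Modified duration first:
  t   CF        PV=CF/(1+0.0985)^t    t·PV
  1       950.00       864.8157       864.8157
  2       950.00       787.2696     1,574.5392
  3       950.00       716.6769     2,150.0308
  4       950.00       652.4141     2,609.6565
  5       950.00       593.9136     2,969.5682
  6       950.00       540.6588     3,243.9525
  7    10,950.00     5,673.0118    39,711.0829
  Σ                  9,828.7606    53,123.6458
P = 9,828.7606; D_Mac = 5.40492 yrs; D_mod = 5.40492/(1+0.0985) = 4.92027 yrs.
ΔP/P ≈ -D_mod · Δy = -4.92027 × (-0.0205) = +0.100866 = +10.0866%.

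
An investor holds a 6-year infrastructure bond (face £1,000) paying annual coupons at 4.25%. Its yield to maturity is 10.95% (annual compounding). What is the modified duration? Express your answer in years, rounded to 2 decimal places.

Periodic yield y = 0.1095. First find Macaulay duration:
  t   CF        PV=CF/(1+0.1095)^t    t·PV
  1        42.50        38.3055        38.3055
  2        42.50        34.5251        69.0501
  3        42.50        31.1177        93.3530
  4        42.50        28.0466       112.1863
  5        42.50        25.2786       126.3928
  6     1,042.50       558.8718     3,353.2310
  Σ                    716.1452     3,792.5187
P = 716.1452; Macaulay duration = 3,792.5187 / 716.1452 = 5.29574 years.
Modified duration = D_Mac / (1 + y) = 5.29574 / 1.1095 = 4.77309 years.

4.77 years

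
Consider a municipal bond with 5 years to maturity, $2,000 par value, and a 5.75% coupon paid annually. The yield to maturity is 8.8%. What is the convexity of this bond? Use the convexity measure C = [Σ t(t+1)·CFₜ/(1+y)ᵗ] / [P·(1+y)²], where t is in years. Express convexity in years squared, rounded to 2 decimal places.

21.64

With y = 0.088:
  t   CF        PV=CF/(1+0.088)^t    t·PV        t(t+1)·PV
  1       115.00       105.6985       105.6985         211.3971
  2       115.00        97.1494       194.2988         582.8963
  3       115.00        89.2917       267.8751       1,071.5006
  4       115.00        82.0696       328.2784       1,641.3918
  5     2,115.00     1,387.2857     6,936.4283      41,618.5696
  Σ                  1,761.4949     7,832.5791      45,125.7553
P = 1,761.4949.
Convexity = Σ t(t+1)·PV / [P·(1+y)²] = 45,125.7553 / (1,761.4949 × 1.183744) = 21.64140.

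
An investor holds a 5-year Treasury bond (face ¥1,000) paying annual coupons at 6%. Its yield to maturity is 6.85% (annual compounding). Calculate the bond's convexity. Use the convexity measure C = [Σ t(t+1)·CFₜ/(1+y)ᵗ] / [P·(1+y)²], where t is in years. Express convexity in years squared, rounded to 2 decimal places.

22.48

With y = 0.0685:
  t   CF        PV=CF/(1+0.0685)^t    t·PV        t(t+1)·PV
  1        60.00        56.1535        56.1535         112.3070
  2        60.00        52.5536       105.1071         315.3214
  3        60.00        49.1844       147.5533         590.2132
  4        60.00        46.0313       184.1252         920.6258
  5     1,060.00       761.0851     3,805.4256      22,832.5537
  Σ                    965.0079     4,298.3647      24,771.0211
P = 965.0079.
Convexity = Σ t(t+1)·PV / [P·(1+y)²] = 24,771.0211 / (965.0079 × 1.141692) = 22.48350.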